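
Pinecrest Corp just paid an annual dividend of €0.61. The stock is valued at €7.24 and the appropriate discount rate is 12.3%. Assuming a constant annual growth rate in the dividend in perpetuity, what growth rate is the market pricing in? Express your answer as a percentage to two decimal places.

P = D₀(1+g)/(r−g) ⇒ P(r−g) = D₀(1+g) ⇒ g(P+D₀) = P·r − D₀
g = (P·r − D₀)/(P + D₀) = (€7.24×0.123 − €0.61) / (€7.24 + €0.61) = 0.035735

3.57%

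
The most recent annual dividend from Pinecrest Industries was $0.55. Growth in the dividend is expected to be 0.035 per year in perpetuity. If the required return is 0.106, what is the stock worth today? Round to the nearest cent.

$8.02

D₁ = D₀ × (1 + g) = $0.55 × 1.035 = $0.5693
Growing perpetuity: P = D₁ / (r − g) = $0.5693 / (0.106 − 0.035) = $8.02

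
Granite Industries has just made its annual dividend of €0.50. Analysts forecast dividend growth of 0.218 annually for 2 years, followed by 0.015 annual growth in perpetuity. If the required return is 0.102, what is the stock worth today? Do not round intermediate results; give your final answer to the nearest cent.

D_1 = 0.60900
D_2 = 0.74176
Terminal value at year 2: TV = D_2×(1+g_2)/(r−g_2) = 0.75289/0.087 = 8.65389
P_0 = D_1/(1+r)^1 + D_2/(1+r)^2 + TV/(1+r)^2
    = 0.55263 + 0.61080 + 7.12604 = 8.28947

€8.29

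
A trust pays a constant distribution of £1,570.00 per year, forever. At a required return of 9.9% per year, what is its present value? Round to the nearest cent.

Level perpetuity: PV = C / r = £1,570.00 / 0.099 = £15,858.59

£15858.59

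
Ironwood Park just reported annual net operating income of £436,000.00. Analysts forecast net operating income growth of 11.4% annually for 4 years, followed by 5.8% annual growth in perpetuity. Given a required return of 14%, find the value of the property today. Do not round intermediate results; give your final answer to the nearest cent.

£6776358.22

D_1 = 485704.00000
D_2 = 541074.25600
D_3 = 602756.72118
D_4 = 671470.98740
Terminal value at year 4: TV = D_4×(1+g_2)/(r−g_2) = 710416.30467/0.082 = 8663613.47156
P_0 = D_1/(1+r)^1 + D_2/(1+r)^2 + D_3/(1+r)^3 + D_4/(1+r)^4 + TV/(1+r)^4
    = 426056.14035 + 416339.07048 + 406843.61800 + 397564.72847 + 5129554.66727 = 6776358.22457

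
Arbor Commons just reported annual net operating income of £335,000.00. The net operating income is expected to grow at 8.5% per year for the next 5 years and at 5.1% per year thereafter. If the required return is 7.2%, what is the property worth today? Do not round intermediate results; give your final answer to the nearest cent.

D_1 = 363475.00000
D_2 = 394370.37500
D_3 = 427891.85687
D_4 = 464262.66471
D_5 = 503724.99121
Terminal value at year 5: TV = D_5×(1+g_2)/(r−g_2) = 529414.96576/0.021 = 25210236.46483
P_0 = D_1/(1+r)^1 + D_2/(1+r)^2 + D_3/(1+r)^3 + D_4/(1+r)^4 + D_5/(1+r)^5 + TV/(1+r)^5
    = 339062.50000 + 343174.26539 + 347335.89361 + 351547.98933 + 355811.16458 + 17807501.61773 = 19544433.43064

£19544433.43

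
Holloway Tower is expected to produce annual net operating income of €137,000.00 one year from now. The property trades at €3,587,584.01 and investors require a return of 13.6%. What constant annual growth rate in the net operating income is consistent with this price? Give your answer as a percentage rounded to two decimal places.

9.78%

P = D₁/(r−g) ⇒ g = r − D₁/P = 0.136 − €137,000.00/€3,587,584.01 = 0.097813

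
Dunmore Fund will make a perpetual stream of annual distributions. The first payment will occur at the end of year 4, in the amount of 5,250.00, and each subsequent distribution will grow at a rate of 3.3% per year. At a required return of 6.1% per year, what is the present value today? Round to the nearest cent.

Value at end of year 3: C₁ / (r − g) = 5,250.00 / (0.061 − 0.033) = 187,500.0000
Discount to today: PV = 187,500.0000 / (1 + 0.061)^3 = 187,500.0000 / 1.194390 = 156,983.90

156983.90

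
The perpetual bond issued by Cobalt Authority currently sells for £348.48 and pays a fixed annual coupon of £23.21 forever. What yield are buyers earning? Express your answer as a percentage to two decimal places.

6.66%

P = C/r ⇒ r = C/P = £23.21/£348.48 = 0.066604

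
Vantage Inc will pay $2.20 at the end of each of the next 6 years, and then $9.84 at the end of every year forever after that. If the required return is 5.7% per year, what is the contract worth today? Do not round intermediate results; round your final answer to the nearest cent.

PV of 6-year annuity: $2.20 × [1 − (1+0.057)^−6] / 0.057 = 10.92084
Perpetuity value at year 6: $9.84 / 0.057 = 172.63158
PV of perpetuity: 172.63158 / (1+0.057)^6 = 123.78565
Total PV = 10.92084 + 123.78565 = 134.70649

$134.71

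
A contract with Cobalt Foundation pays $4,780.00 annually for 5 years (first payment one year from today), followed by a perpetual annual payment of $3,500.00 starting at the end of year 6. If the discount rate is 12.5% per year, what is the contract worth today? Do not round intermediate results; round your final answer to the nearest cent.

PV of 5-year annuity: $4,780.00 × [1 − (1+0.125)^−5] / 0.125 = 17019.51667
Perpetuity value at year 5: $3,500.00 / 0.125 = 28000.00000
PV of perpetuity: 28000.00000 / (1+0.125)^5 = 15538.01080
Total PV = 17019.51667 + 15538.01080 = 32557.52748

$32557.53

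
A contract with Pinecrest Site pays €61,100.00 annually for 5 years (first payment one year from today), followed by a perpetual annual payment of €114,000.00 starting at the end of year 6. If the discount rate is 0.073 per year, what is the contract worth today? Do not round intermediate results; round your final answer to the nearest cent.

PV of 5-year annuity: €61,100.00 × [1 − (1+0.073)^−5] / 0.073 = 248522.51709
Perpetuity value at year 5: €114,000.00 / 0.073 = 1561643.83562
PV of perpetuity: 1561643.83562 / (1+0.073)^5 = 1097952.06886
Total PV = 248522.51709 + 1097952.06886 = 1346474.58596

€1346474.59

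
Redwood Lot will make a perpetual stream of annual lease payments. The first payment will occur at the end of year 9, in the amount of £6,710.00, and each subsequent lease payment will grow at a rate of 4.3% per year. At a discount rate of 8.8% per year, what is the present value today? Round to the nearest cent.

Value at end of year 8: C₁ / (r − g) = £6,710.00 / (0.088 − 0.043) = £149,111.1111
Discount to today: PV = £149,111.1111 / (1 + 0.088)^8 = £149,111.1111 / 1.963501 = £75,941.44

£75941.44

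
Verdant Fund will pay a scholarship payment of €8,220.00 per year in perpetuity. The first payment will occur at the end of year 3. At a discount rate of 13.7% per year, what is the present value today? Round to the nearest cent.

Value at end of year 2: C / r = €8,220.00 / 0.137 = €60,000.0000
Discount to today: PV = €60,000.0000 / (1 + 0.137)^2 = €60,000.0000 / 1.292769 = €46,412.00

€46412.00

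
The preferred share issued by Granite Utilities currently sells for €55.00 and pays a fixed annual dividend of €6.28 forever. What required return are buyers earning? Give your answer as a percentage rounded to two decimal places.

11.42%

P = C/r ⇒ r = C/P = €6.28/€55.00 = 0.114182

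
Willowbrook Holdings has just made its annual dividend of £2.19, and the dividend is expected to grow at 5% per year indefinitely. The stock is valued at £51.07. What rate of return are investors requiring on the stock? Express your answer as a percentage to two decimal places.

D₁ = £2.19 × 1.05 = £2.2995
P = D₁/(r − g) ⇒ r = D₁/P + g = £2.2995/£51.07 + 0.05 = 0.045026 + 0.05 = 0.095026

9.50%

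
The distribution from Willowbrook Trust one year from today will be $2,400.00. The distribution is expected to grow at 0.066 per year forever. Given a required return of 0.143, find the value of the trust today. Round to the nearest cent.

$31168.83

Growing perpetuity: P = D₁ / (r − g) = $2,400.0000 / (0.143 − 0.066) = $31,168.83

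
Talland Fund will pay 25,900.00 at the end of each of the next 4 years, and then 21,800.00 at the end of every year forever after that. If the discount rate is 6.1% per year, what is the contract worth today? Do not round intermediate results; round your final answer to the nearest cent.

371551.51

PV of 4-year annuity: 25,900.00 × [1 − (1+0.061)^−4] / 0.061 = 89541.11193
Perpetuity value at year 4: 21,800.00 / 0.061 = 357377.04918
PV of perpetuity: 357377.04918 / (1+0.061)^4 = 282010.39898
Total PV = 89541.11193 + 282010.39898 = 371551.51092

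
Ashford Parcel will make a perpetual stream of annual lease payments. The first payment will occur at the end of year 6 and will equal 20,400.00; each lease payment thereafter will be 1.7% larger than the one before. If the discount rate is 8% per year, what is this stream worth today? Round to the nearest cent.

Value at end of year 5: C₁ / (r − g) = 20,400.00 / (0.08 − 0.017) = 323,809.5238
Discount to today: PV = 323,809.5238 / (1 + 0.08)^5 = 323,809.5238 / 1.469328 = 220,379.32

220379.32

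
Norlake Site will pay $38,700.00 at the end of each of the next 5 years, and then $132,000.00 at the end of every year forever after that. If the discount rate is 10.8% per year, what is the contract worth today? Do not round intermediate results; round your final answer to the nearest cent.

PV of 5-year annuity: $38,700.00 × [1 − (1+0.108)^−5] / 0.108 = 143753.74510
Perpetuity value at year 5: $132,000.00 / 0.108 = 1222222.22222
PV of perpetuity: 1222222.22222 / (1+0.108)^5 = 731899.37072
Total PV = 143753.74510 + 731899.37072 = 875653.11582

$875653.12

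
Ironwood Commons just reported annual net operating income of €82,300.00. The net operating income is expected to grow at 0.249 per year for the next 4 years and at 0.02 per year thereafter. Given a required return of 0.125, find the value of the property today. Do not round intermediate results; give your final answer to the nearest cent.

€1645122.46

D_1 = 102792.70000
D_2 = 128388.08230
D_3 = 160356.71479
D_4 = 200285.53678
Terminal value at year 4: TV = D_4×(1+g_2)/(r−g_2) = 204291.24751/0.105 = 1945630.92868
P_0 = D_1/(1+r)^1 + D_2/(1+r)^2 + D_3/(1+r)^3 + D_4/(1+r)^4 + TV/(1+r)^4
    = 91371.28889 + 101442.43540 + 112623.64605 + 125037.27460 + 1214647.81038 = 1645122.45532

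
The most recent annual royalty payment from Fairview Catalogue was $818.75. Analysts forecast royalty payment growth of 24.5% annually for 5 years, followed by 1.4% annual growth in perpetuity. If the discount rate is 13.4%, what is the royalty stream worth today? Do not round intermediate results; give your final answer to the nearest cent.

D_1 = 1019.34375
D_2 = 1269.08297
D_3 = 1580.00830
D_4 = 1967.11033
D_5 = 2449.05236
Terminal value at year 5: TV = D_5×(1+g_2)/(r−g_2) = 2483.33909/0.12 = 20694.49243
P_0 = D_1/(1+r)^1 + D_2/(1+r)^2 + D_3/(1+r)^3 + D_4/(1+r)^4 + D_5/(1+r)^5 + TV/(1+r)^5
    = 898.89220 + 986.87900 + 1083.47826 + 1189.53302 + 1305.96879 + 11035.43625 = 16500.18751

$16500.19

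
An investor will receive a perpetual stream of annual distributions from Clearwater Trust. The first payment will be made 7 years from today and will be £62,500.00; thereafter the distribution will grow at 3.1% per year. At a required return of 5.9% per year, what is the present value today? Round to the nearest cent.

£1582509.13

Value at end of year 6: C₁ / (r − g) = £62,500.00 / (0.059 − 0.031) = £2,232,142.8571
Discount to today: PV = £2,232,142.8571 / (1 + 0.059)^6 = £2,232,142.8571 / 1.410509 = £1,582,509.13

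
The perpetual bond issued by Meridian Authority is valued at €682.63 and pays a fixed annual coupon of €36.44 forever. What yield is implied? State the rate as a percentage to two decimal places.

P = C/r ⇒ r = C/P = €36.44/€682.63 = 0.053382

5.34%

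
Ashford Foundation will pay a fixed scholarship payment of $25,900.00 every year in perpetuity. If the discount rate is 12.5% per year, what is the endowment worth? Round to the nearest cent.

$207200.00

Level perpetuity: PV = C / r = $25,900.00 / 0.125 = $207,200.00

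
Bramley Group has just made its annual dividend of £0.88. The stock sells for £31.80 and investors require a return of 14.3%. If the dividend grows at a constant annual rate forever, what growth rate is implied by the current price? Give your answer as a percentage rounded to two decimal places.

P = D₀(1+g)/(r−g) ⇒ P(r−g) = D₀(1+g) ⇒ g(P+D₀) = P·r − D₀
g = (P·r − D₀)/(P + D₀) = (£31.80×0.143 − £0.88) / (£31.80 + £0.88) = 0.112222

11.22%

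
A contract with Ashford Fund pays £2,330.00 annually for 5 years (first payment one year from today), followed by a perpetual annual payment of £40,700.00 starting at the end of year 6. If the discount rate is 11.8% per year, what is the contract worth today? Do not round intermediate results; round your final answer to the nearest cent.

PV of 5-year annuity: £2,330.00 × [1 − (1+0.118)^−5] / 0.118 = 8440.91032
Perpetuity value at year 5: £40,700.00 / 0.118 = 344915.25424
PV of perpetuity: 344915.25424 / (1+0.118)^5 = 197471.02669
Total PV = 8440.91032 + 197471.02669 = 205911.93702

£205911.94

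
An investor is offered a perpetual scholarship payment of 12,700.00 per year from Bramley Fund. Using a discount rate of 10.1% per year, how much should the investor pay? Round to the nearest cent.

Level perpetuity: PV = C / r = 12,700.00 / 0.101 = 125,742.57

125742.57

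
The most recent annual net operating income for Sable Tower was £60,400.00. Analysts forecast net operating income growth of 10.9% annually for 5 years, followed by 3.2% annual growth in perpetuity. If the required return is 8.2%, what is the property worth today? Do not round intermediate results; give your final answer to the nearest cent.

D_1 = 66983.60000
D_2 = 74284.81240
D_3 = 82381.85695
D_4 = 91361.47936
D_5 = 101319.88061
Terminal value at year 5: TV = D_5×(1+g_2)/(r−g_2) = 104562.11679/0.05 = 2091242.33578
P_0 = D_1/(1+r)^1 + D_2/(1+r)^2 + D_3/(1+r)^3 + D_4/(1+r)^4 + D_5/(1+r)^5 + TV/(1+r)^5
    = 61907.20887 + 63452.02832 + 65035.39686 + 66658.27645 + 68321.65303 + 1410158.91864 = 1735533.48217

£1735533.48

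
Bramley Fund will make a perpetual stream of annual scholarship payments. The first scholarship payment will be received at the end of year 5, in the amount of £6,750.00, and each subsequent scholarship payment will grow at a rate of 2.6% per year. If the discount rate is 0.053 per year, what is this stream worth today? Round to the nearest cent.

£203341.73

Value at end of year 4: C₁ / (r − g) = £6,750.00 / (0.053 − 0.026) = £250,000.0000
Discount to today: PV = £250,000.0000 / (1 + 0.053)^4 = £250,000.0000 / 1.229457 = £203,341.73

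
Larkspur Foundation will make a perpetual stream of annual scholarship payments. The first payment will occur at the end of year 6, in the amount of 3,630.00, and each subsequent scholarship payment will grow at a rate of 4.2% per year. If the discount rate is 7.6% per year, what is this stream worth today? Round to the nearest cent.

74022.94

Value at end of year 5: C₁ / (r − g) = 3,630.00 / (0.076 − 0.042) = 106,764.7059
Discount to today: PV = 106,764.7059 / (1 + 0.076)^5 = 106,764.7059 / 1.442319 = 74,022.94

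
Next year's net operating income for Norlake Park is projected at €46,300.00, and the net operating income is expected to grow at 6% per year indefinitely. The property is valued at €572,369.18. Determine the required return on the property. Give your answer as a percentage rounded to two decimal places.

P = D₁/(r − g) ⇒ r = D₁/P + g = €46,300.0000/€572,369.18 + 0.06 = 0.080892 + 0.06 = 0.140892

14.09%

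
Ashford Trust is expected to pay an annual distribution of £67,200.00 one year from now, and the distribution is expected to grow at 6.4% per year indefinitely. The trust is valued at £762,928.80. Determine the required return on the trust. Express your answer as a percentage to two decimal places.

15.21%

P = D₁/(r − g) ⇒ r = D₁/P + g = £67,200.0000/£762,928.80 + 0.064 = 0.088082 + 0.064 = 0.152082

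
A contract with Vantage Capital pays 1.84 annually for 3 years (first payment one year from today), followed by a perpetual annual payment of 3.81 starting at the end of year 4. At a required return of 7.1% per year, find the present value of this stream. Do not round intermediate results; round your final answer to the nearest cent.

PV of 3-year annuity: 1.84 × [1 − (1+0.071)^−3] / 0.071 = 4.81993
Perpetuity value at year 3: 3.81 / 0.071 = 53.66197
PV of perpetuity: 53.66197 / (1+0.071)^3 = 43.68157
Total PV = 4.81993 + 43.68157 = 48.50150

48.50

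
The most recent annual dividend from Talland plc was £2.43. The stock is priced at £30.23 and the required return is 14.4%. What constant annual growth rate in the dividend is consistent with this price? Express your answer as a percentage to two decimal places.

P = D₀(1+g)/(r−g) ⇒ P(r−g) = D₀(1+g) ⇒ g(P+D₀) = P·r − D₀
g = (P·r − D₀)/(P + D₀) = (£30.23×0.144 − £2.43) / (£30.23 + £2.43) = 0.058883

5.89%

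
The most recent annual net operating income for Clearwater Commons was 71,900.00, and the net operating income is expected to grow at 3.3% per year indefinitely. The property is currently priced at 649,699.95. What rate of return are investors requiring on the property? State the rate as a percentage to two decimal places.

14.73%

D₁ = 71,900.00 × 1.033 = 74,272.7000
P = D₁/(r − g) ⇒ r = D₁/P + g = 74,272.7000/649,699.95 + 0.033 = 0.114318 + 0.033 = 0.147318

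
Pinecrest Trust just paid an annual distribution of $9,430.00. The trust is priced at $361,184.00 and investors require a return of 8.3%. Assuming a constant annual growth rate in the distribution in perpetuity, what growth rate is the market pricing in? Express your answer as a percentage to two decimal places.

P = D₀(1+g)/(r−g) ⇒ P(r−g) = D₀(1+g) ⇒ g(P+D₀) = P·r − D₀
g = (P·r − D₀)/(P + D₀) = ($361,184.00×0.083 − $9,430.00) / ($361,184.00 + $9,430.00) = 0.055444

5.54%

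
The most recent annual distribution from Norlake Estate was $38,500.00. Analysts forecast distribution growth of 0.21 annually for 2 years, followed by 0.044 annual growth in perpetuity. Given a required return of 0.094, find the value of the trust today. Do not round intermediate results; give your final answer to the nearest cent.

D_1 = 46585.00000
D_2 = 56367.85000
Terminal value at year 2: TV = D_2×(1+g_2)/(r−g_2) = 58848.03540/0.05 = 1176960.70800
P_0 = D_1/(1+r)^1 + D_2/(1+r)^2 + TV/(1+r)^2
    = 42582.26691 + 47097.38845 + 983393.47078 = 1073073.12614

$1073073.13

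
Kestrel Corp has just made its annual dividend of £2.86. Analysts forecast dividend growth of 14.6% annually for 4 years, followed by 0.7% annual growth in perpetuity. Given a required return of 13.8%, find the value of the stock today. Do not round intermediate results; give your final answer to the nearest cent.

D_1 = 3.27756
D_2 = 3.75608
D_3 = 4.30447
D_4 = 4.93292
Terminal value at year 4: TV = D_4×(1+g_2)/(r−g_2) = 4.96746/0.131 = 37.91951
P_0 = D_1/(1+r)^1 + D_2/(1+r)^2 + D_3/(1+r)^3 + D_4/(1+r)^4 + TV/(1+r)^4
    = 2.88011 + 2.90035 + 2.92074 + 2.94127 + 22.60964 = 34.25211

£34.25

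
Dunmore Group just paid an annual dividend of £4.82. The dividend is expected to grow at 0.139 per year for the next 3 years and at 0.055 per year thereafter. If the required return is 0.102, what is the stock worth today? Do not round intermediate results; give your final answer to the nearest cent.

D_1 = 5.48998
D_2 = 6.25309
D_3 = 7.12227
Terminal value at year 3: TV = D_3×(1+g_2)/(r−g_2) = 7.51399/0.047 = 159.87215
P_0 = D_1/(1+r)^1 + D_2/(1+r)^2 + D_3/(1+r)^3 + TV/(1+r)^3
    = 4.98183 + 5.14910 + 5.32198 + 119.46152 = 134.91443

£134.91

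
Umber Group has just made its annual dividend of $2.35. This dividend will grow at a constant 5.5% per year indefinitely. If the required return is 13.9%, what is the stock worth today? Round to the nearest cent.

$29.51

D₁ = D₀ × (1 + g) = $2.35 × 1.055 = $2.4793
Growing perpetuity: P = D₁ / (r − g) = $2.4793 / (0.139 − 0.055) = $29.51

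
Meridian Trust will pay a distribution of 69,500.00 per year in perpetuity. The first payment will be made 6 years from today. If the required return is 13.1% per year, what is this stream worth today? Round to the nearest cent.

286682.04

Value at end of year 5: C / r = 69,500.00 / 0.131 = 530,534.3511
Discount to today: PV = 530,534.3511 / (1 + 0.131)^5 = 530,534.3511 / 1.850602 = 286,682.04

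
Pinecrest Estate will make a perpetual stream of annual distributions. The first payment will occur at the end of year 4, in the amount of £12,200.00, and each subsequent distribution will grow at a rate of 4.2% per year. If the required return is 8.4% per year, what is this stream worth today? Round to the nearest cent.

Value at end of year 3: C₁ / (r − g) = £12,200.00 / (0.084 − 0.042) = £290,476.1905
Discount to today: PV = £290,476.1905 / (1 + 0.084)^3 = £290,476.1905 / 1.273761 = £228,046.12

£228046.12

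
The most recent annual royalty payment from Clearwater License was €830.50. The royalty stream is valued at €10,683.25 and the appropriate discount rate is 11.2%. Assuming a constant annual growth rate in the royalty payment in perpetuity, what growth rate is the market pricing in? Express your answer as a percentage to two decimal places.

3.18%

P = D₀(1+g)/(r−g) ⇒ P(r−g) = D₀(1+g) ⇒ g(P+D₀) = P·r − D₀
g = (P·r − D₀)/(P + D₀) = (€10,683.25×0.112 − €830.50) / (€10,683.25 + €830.50) = 0.031790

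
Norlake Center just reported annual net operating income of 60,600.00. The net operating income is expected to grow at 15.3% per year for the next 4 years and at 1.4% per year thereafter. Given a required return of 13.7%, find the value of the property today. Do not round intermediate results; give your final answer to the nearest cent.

D_1 = 69871.80000
D_2 = 80562.18540
D_3 = 92888.19977
D_4 = 107100.09433
Terminal value at year 4: TV = D_4×(1+g_2)/(r−g_2) = 108599.49565/0.123 = 882922.72887
P_0 = D_1/(1+r)^1 + D_2/(1+r)^2 + D_3/(1+r)^3 + D_4/(1+r)^4 + TV/(1+r)^4
    = 61452.77045 + 62317.54118 + 63194.48108 + 64083.76138 + 528300.27670 = 779348.83079

779348.83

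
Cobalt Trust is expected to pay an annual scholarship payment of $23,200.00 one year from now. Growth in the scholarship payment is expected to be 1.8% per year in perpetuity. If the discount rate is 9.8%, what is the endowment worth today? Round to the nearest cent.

Growing perpetuity: P = D₁ / (r − g) = $23,200.0000 / (0.098 − 0.018) = $290,000.00

$290000.00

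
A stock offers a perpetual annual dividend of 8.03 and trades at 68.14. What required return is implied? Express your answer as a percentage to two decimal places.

P = C/r ⇒ r = C/P = 8.03/68.14 = 0.117846

11.78%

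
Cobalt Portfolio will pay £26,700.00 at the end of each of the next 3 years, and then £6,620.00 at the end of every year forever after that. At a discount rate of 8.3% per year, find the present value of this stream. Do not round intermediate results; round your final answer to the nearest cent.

£131228.30

PV of 3-year annuity: £26,700.00 × [1 − (1+0.083)^−3] / 0.083 = 68437.71202
Perpetuity value at year 3: £6,620.00 / 0.083 = 79759.03614
PV of perpetuity: 79759.03614 / (1+0.083)^3 = 62790.58470
Total PV = 68437.71202 + 62790.58470 = 131228.29672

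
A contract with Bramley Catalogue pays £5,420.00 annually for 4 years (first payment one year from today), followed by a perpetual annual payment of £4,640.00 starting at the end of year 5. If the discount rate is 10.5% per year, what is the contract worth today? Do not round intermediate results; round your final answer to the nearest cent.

£46636.45

PV of 4-year annuity: £5,420.00 × [1 − (1+0.105)^−4] / 0.105 = 16996.35219
Perpetuity value at year 4: £4,640.00 / 0.105 = 44190.47619
PV of perpetuity: 44190.47619 / (1+0.105)^4 = 29640.09351
Total PV = 16996.35219 + 29640.09351 = 46636.44569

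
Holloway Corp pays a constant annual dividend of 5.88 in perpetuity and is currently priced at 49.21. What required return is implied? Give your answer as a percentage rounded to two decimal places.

P = C/r ⇒ r = C/P = 5.88/49.21 = 0.119488

11.95%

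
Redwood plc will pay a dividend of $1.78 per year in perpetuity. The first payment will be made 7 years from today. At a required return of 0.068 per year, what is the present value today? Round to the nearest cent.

$17.64

Value at end of year 6: C / r = $1.78 / 0.068 = $26.1765
Discount to today: PV = $26.1765 / (1 + 0.068)^6 = $26.1765 / 1.483978 = $17.64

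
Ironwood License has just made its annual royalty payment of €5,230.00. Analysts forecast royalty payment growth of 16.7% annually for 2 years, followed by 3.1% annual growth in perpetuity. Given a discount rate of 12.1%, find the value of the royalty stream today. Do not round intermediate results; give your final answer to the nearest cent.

D_1 = 6103.41000
D_2 = 7122.67947
Terminal value at year 2: TV = D_2×(1+g_2)/(r−g_2) = 7343.48253/0.09 = 81594.25037
P_0 = D_1/(1+r)^1 + D_2/(1+r)^2 + TV/(1+r)^2
    = 5444.61195 + 5668.03046 + 64930.43787 = 76043.08029

€76043.08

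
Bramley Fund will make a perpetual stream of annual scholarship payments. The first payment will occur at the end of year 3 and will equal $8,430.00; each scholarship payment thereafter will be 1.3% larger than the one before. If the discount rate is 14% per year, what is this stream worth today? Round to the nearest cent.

$51075.68

Value at end of year 2: C₁ / (r − g) = $8,430.00 / (0.14 − 0.013) = $66,377.9528
Discount to today: PV = $66,377.9528 / (1 + 0.14)^2 = $66,377.9528 / 1.299600 = $51,075.68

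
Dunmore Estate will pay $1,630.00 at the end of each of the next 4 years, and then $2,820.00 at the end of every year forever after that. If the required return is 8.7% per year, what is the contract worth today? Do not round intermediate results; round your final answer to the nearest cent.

$28533.00

PV of 4-year annuity: $1,630.00 × [1 − (1+0.087)^−4] / 0.087 = 5315.70450
Perpetuity value at year 4: $2,820.00 / 0.087 = 32413.79310
PV of perpetuity: 32413.79310 / (1+0.087)^4 = 23217.29820
Total PV = 5315.70450 + 23217.29820 = 28533.00270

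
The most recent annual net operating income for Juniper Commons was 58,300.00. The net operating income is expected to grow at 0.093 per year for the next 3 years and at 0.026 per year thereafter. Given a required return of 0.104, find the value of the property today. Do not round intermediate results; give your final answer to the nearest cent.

D_1 = 63721.90000
D_2 = 69648.03670
D_3 = 76125.30411
Terminal value at year 3: TV = D_3×(1+g_2)/(r−g_2) = 78104.56202/0.078 = 1001340.53872
P_0 = D_1/(1+r)^1 + D_2/(1+r)^2 + D_3/(1+r)^3 + TV/(1+r)^3
    = 57719.11232 + 57144.01247 + 56574.64278 + 744174.14732 = 915611.91488

915611.91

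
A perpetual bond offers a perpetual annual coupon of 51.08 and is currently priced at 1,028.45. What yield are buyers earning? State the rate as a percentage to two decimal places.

4.97%

P = C/r ⇒ r = C/P = 51.08/1,028.45 = 0.049667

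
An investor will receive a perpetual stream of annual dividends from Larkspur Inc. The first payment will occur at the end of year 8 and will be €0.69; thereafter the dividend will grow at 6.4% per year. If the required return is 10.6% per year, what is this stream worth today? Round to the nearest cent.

€8.12

Value at end of year 7: C₁ / (r − g) = €0.69 / (0.106 − 0.064) = €16.4286
Discount to today: PV = €16.4286 / (1 + 0.106)^7 = €16.4286 / 2.024351 = €8.12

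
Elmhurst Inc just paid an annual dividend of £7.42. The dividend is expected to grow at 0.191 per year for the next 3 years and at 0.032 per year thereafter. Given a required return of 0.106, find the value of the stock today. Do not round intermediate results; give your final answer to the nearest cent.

D_1 = 8.83722
D_2 = 10.52513
D_3 = 12.53543
Terminal value at year 3: TV = D_3×(1+g_2)/(r−g_2) = 12.93656/0.074 = 174.81841
P_0 = D_1/(1+r)^1 + D_2/(1+r)^2 + D_3/(1+r)^3 + TV/(1+r)^3
    = 7.99025 + 8.60433 + 9.26561 + 129.21763 = 155.07783

£155.08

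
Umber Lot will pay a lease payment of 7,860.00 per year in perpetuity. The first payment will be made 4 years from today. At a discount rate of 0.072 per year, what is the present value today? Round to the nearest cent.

88614.68

Value at end of year 3: C / r = 7,860.00 / 0.072 = 109,166.6667
Discount to today: PV = 109,166.6667 / (1 + 0.072)^3 = 109,166.6667 / 1.231925 = 88,614.68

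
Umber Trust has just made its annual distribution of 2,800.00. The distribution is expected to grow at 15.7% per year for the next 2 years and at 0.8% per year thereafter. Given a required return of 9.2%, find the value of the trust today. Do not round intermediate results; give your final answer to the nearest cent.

43828.97

D_1 = 3239.60000
D_2 = 3748.21720
Terminal value at year 2: TV = D_2×(1+g_2)/(r−g_2) = 3778.20294/0.084 = 44978.60640
P_0 = D_1/(1+r)^1 + D_2/(1+r)^2 + TV/(1+r)^2
    = 2966.66667 + 3143.25397 + 37719.04762 = 43828.96825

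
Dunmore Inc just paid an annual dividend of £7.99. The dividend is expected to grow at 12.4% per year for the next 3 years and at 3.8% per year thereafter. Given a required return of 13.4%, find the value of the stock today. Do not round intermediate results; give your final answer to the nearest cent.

£107.68

D_1 = 8.98076
D_2 = 10.09437
D_3 = 11.34608
Terminal value at year 3: TV = D_3×(1+g_2)/(r−g_2) = 11.77723/0.096 = 122.67945
P_0 = D_1/(1+r)^1 + D_2/(1+r)^2 + D_3/(1+r)^3 + TV/(1+r)^3
    = 7.91954 + 7.84970 + 7.78048 + 84.12647 = 107.67620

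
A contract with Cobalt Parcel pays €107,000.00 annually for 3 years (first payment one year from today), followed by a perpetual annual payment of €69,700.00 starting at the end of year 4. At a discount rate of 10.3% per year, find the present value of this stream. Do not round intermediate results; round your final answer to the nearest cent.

PV of 3-year annuity: €107,000.00 × [1 − (1+0.103)^−3] / 0.103 = 264694.04678
Perpetuity value at year 3: €69,700.00 / 0.103 = 676699.02913
PV of perpetuity: 676699.02913 / (1+0.103)^3 = 504276.83230
Total PV = 264694.04678 + 504276.83230 = 768970.87908

€768970.88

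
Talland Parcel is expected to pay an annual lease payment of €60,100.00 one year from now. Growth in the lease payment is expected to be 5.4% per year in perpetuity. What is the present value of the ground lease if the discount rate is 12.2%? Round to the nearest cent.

€883823.53

Growing perpetuity: P = D₁ / (r − g) = €60,100.0000 / (0.122 − 0.054) = €883,823.53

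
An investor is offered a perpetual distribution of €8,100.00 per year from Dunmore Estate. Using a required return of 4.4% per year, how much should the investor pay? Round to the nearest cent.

€184090.91

Level perpetuity: PV = C / r = €8,100.00 / 0.044 = €184,090.91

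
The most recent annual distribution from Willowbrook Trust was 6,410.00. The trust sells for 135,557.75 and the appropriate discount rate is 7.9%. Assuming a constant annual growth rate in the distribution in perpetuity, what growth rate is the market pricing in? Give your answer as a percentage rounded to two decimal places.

P = D₀(1+g)/(r−g) ⇒ P(r−g) = D₀(1+g) ⇒ g(P+D₀) = P·r − D₀
g = (P·r − D₀)/(P + D₀) = (135,557.75×0.079 − 6,410.00) / (135,557.75 + 6,410.00) = 0.030282

3.03%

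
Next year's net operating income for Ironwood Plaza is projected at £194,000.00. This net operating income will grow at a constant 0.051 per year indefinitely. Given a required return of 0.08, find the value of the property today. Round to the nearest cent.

£6689655.17

Growing perpetuity: P = D₁ / (r − g) = £194,000.0000 / (0.08 − 0.051) = £6,689,655.17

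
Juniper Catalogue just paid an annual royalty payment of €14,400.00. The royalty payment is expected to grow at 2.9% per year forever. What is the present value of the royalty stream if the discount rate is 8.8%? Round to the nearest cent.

€251145.76

D₁ = D₀ × (1 + g) = €14,400.00 × 1.029 = €14,817.6000
Growing perpetuity: P = D₁ / (r − g) = €14,817.6000 / (0.088 − 0.029) = €251,145.76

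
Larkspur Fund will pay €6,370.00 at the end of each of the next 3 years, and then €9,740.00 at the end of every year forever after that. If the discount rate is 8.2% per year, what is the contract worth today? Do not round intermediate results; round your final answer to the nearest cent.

PV of 3-year annuity: €6,370.00 × [1 − (1+0.082)^−3] / 0.082 = 16357.04559
Perpetuity value at year 3: €9,740.00 / 0.082 = 118780.48780
PV of perpetuity: 118780.48780 / (1+0.082)^3 = 93769.87179
Total PV = 16357.04559 + 93769.87179 = 110126.91738

€110126.92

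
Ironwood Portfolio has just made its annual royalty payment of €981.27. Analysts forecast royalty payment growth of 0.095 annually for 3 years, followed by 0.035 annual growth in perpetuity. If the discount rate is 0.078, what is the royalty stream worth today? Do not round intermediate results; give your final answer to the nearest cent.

€27791.70

D_1 = 1074.49065
D_2 = 1176.56726
D_3 = 1288.34115
Terminal value at year 3: TV = D_3×(1+g_2)/(r−g_2) = 1333.43309/0.043 = 31010.07191
P_0 = D_1/(1+r)^1 + D_2/(1+r)^2 + D_3/(1+r)^3 + TV/(1+r)^3
    = 996.74457 + 1012.46318 + 1028.42967 + 24754.06293 = 27791.70035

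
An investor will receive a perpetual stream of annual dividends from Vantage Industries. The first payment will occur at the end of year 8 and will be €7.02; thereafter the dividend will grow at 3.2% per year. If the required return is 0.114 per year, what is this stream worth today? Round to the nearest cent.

€40.21

Value at end of year 7: C₁ / (r − g) = €7.02 / (0.114 − 0.032) = €85.6098
Discount to today: PV = €85.6098 / (1 + 0.114)^7 = €85.6098 / 2.129101 = €40.21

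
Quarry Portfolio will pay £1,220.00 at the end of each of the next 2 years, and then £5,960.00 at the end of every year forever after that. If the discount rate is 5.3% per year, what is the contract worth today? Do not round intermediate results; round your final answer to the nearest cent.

£103676.55

PV of 2-year annuity: £1,220.00 × [1 − (1+0.053)^−2] / 0.053 = 2258.87416
Perpetuity value at year 2: £5,960.00 / 0.053 = 112452.83019
PV of perpetuity: 112452.83019 / (1+0.053)^2 = 101417.67445
Total PV = 2258.87416 + 101417.67445 = 103676.54861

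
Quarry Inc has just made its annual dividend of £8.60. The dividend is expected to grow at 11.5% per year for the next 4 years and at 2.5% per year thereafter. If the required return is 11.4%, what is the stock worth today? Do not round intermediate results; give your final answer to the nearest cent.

D_1 = 9.58900
D_2 = 10.69173
D_3 = 11.92128
D_4 = 13.29223
Terminal value at year 4: TV = D_4×(1+g_2)/(r−g_2) = 13.62454/0.089 = 153.08470
P_0 = D_1/(1+r)^1 + D_2/(1+r)^2 + D_3/(1+r)^3 + D_4/(1+r)^4 + TV/(1+r)^4
    = 8.60772 + 8.61545 + 8.62318 + 8.63092 + 99.40106 = 133.87833

£133.88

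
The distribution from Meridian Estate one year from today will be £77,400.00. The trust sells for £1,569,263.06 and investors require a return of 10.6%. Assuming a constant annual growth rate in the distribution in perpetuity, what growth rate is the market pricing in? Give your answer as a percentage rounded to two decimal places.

P = D₁/(r−g) ⇒ g = r − D₁/P = 0.106 − £77,400.00/£1,569,263.06 = 0.056677

5.67%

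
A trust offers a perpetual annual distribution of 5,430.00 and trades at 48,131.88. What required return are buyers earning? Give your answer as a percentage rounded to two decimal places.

11.28%

P = C/r ⇒ r = C/P = 5,430.00/48,131.88 = 0.112815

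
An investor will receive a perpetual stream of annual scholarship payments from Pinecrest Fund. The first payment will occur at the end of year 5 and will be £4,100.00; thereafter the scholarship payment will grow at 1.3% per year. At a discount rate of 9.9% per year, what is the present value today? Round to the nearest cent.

Value at end of year 4: C₁ / (r − g) = £4,100.00 / (0.099 − 0.013) = £47,674.4186
Discount to today: PV = £47,674.4186 / (1 + 0.099)^4 = £47,674.4186 / 1.458783 = £32,680.95

£32680.95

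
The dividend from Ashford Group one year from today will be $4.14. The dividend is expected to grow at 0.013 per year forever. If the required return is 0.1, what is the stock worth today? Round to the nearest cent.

$47.59

Growing perpetuity: P = D₁ / (r − g) = $4.1400 / (0.1 − 0.013) = $47.59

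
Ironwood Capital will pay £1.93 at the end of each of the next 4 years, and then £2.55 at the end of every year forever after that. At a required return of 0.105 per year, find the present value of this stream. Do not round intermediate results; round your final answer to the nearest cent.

PV of 4-year annuity: £1.93 × [1 − (1+0.105)^−4] / 0.105 = 6.05221
Perpetuity value at year 4: £2.55 / 0.105 = 24.28571
PV of perpetuity: 24.28571 / (1+0.105)^4 = 16.28928
Total PV = 6.05221 + 16.28928 = 22.34148

£22.34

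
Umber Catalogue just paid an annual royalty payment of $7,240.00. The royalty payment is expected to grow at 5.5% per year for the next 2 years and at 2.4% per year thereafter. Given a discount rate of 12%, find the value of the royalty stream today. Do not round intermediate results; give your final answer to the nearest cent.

D_1 = 7638.20000
D_2 = 8058.30100
Terminal value at year 2: TV = D_2×(1+g_2)/(r−g_2) = 8251.70022/0.096 = 85955.21067
P_0 = D_1/(1+r)^1 + D_2/(1+r)^2 + TV/(1+r)^2
    = 6819.82143 + 6424.02822 + 68522.96769 = 81766.81734

$81766.82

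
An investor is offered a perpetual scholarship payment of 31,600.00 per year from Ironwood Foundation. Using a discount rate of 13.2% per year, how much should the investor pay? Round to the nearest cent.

239393.94

Level perpetuity: PV = C / r = 31,600.00 / 0.132 = 239,393.94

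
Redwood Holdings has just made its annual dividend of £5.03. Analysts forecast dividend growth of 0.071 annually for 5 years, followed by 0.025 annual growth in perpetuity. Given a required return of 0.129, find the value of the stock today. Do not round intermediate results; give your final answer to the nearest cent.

D_1 = 5.38713
D_2 = 5.76962
D_3 = 6.17926
D_4 = 6.61799
D_5 = 7.08786
Terminal value at year 5: TV = D_5×(1+g_2)/(r−g_2) = 7.26506/0.104 = 69.85635
P_0 = D_1/(1+r)^1 + D_2/(1+r)^2 + D_3/(1+r)^3 + D_4/(1+r)^4 + D_5/(1+r)^5 + TV/(1+r)^5
    = 4.77159 + 4.52646 + 4.29393 + 4.07333 + 3.86408 + 38.08344 = 59.61283

£59.61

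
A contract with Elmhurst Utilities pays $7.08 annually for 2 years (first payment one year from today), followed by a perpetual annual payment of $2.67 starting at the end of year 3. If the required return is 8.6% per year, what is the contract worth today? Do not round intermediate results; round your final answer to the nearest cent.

$38.85

PV of 2-year annuity: $7.08 × [1 − (1+0.086)^−2] / 0.086 = 12.52241
Perpetuity value at year 2: $2.67 / 0.086 = 31.04651
PV of perpetuity: 31.04651 / (1+0.086)^2 = 26.32408
Total PV = 12.52241 + 26.32408 = 38.84649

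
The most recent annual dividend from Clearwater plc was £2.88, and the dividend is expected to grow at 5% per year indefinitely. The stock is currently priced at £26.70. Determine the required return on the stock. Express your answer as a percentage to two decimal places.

D₁ = £2.88 × 1.05 = £3.0240
P = D₁/(r − g) ⇒ r = D₁/P + g = £3.0240/£26.70 + 0.05 = 0.113258 + 0.05 = 0.163258

16.33%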